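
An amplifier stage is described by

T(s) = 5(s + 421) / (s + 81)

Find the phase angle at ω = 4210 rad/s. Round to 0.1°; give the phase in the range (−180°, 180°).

-4.6°

At s = jω = j4210:
zero (s+421): 421 + j4210 → |·| = √(421²+4210²) = √17901341 ≈ 4231, ∠ = arctan(4210/421) ≈ 84.29°
pole (s+81): 81 + j4210 → |·| = √(81²+4210²) = √17730661 ≈ 4210.8, ∠ = arctan(4210/81) ≈ 88.90°
∠T = 84.29° − 88.90° = -4.61°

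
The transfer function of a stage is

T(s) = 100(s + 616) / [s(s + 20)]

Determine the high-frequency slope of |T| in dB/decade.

-20 dB/decade

Each pole contributes −20 dB/decade at high frequency; each zero contributes +20 dB/decade.
Net: 1 zero(s) − 2 pole(s) → -20 dB/decade.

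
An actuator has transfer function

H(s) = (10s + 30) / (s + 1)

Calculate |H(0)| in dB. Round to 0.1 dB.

H(0) = 30 / 1 = 30
20 log₁₀(30) ≈ 29.54 dB

29.5 dB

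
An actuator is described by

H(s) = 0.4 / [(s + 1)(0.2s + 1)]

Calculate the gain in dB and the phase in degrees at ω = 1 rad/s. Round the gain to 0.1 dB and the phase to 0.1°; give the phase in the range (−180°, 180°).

At ω = 1 rad/s:
pole (1 + j1·1) = 1 + j1 → |·| ≈ 1.4142, ∠ ≈ 45.00°
pole (1 + j1·0.2) = 1 + j0.2 → |·| ≈ 1.0198, ∠ ≈ 11.31°
|H| = 0.4 · 1 / (1.4142 · 1.0198) ≈ 0.27735
Gain = 20 log₁₀(0.27735) ≈ -11.14 dB
∠H = (0°) − (45.00° + 11.31°) = -56.31°

-11.1 dB, -56.3°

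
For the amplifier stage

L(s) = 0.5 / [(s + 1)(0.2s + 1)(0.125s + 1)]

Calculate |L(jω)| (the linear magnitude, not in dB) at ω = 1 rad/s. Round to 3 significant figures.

0.344

At ω = 1 rad/s:
pole (1 + j1·1) = 1 + j1 → |·| ≈ 1.4142, ∠ ≈ 45.00°
pole (1 + j1·0.2) = 1 + j0.2 → |·| ≈ 1.0198, ∠ ≈ 11.31°
pole (1 + j1·0.125) = 1 + j0.125 → |·| ≈ 1.0078, ∠ ≈ 7.13°
|L| = 0.5 · 1 / (1.4142 · 1.0198 · 1.0078) ≈ 0.34401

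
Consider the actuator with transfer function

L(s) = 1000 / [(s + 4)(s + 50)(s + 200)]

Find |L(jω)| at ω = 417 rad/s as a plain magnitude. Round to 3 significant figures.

At s = jω = j417:
pole (s+4): 4 + j417 → |·| = √(4²+417²) = √173905 ≈ 417.02, ∠ = arctan(417/4) ≈ 89.45°
pole (s+50): 50 + j417 → |·| = √(50²+417²) = √176389 ≈ 419.99, ∠ = arctan(417/50) ≈ 83.16°
pole (s+200): 200 + j417 → |·| = √(200²+417²) = √213889 ≈ 462.48, ∠ = arctan(417/200) ≈ 64.38°
|L| = 1000 / 8.1001e+07 ≈ 1.2346e-05

1.23e-05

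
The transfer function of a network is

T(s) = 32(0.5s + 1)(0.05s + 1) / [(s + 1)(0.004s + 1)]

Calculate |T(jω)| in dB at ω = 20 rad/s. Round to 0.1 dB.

27.1 dB

At ω = 20 rad/s:
zero (1 + j20·0.5) = 1 + j10 → |·| ≈ 10.05, ∠ ≈ 84.29°
zero (1 + j20·0.05) = 1 + j1 → |·| ≈ 1.4142, ∠ ≈ 45.00°
pole (1 + j20·1) = 1 + j20 → |·| ≈ 20.025, ∠ ≈ 87.14°
pole (1 + j20·0.004) = 1 + j0.08 → |·| ≈ 1.0032, ∠ ≈ 4.57°
|T| = 32 · 10.05 · 1.4142 / (20.025 · 1.0032) ≈ 22.639
Gain = 20 log₁₀(22.639) ≈ 27.10 dB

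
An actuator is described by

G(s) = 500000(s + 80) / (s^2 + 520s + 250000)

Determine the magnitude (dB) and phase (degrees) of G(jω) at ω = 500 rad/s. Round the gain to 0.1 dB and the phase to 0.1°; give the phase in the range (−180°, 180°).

At s = jω = j500:
zero (s+80): 80 + j500 → |·| = √(80²+500²) = √256400 ≈ 506.36, ∠ = arctan(500/80) ≈ 80.91°
quadratic: (j500)² + 520·j500 + 250000 = 0 + j260000 → |·| ≈ 2.6e+05, ∠ ≈ 90.00°
|G| = 500000 · 506.36 / 2.6e+05 ≈ 973.77
Gain = 20 log₁₀(973.77) ≈ 59.77 dB
∠G = 80.91° − 90.00° = -9.09°

59.8 dB, -9.1°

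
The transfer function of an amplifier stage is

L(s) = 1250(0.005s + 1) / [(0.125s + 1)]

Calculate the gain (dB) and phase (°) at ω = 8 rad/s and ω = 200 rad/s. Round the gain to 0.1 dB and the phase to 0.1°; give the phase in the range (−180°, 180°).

ω = 8: 58.9 dB, -42.7°; ω = 200: 37.0 dB, -42.7°

At ω = 8 rad/s:
zero (1 + j8·0.005) = 1 + j0.04 → |·| ≈ 1.0008, ∠ ≈ 2.29°
pole (1 + j8·0.125) = 1 + j1 → |·| ≈ 1.4142, ∠ ≈ 45.00°
|L| = 1250 · 1.0008 / (1.4142) ≈ 884.6
Gain = 20 log₁₀(884.6) ≈ 58.93 dB
∠L = (2.29°) − (45.00°) = -42.71°

At ω = 200 rad/s:
zero (1 + j200·0.005) = 1 + j1 → |·| ≈ 1.4142, ∠ ≈ 45.00°
pole (1 + j200·0.125) = 1 + j25 → |·| ≈ 25.02, ∠ ≈ 87.71°
|L| = 1250 · 1.4142 / (25.02) ≈ 70.653
Gain = 20 log₁₀(70.653) ≈ 36.98 dB
∠L = (45.00°) − (87.71°) = -42.71°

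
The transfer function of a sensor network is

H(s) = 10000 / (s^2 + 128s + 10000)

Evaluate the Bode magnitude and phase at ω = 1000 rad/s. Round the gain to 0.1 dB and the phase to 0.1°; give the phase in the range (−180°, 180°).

-40.0 dB, -172.6°

At s = jω = j1000:
quadratic: (j1000)² + 128·j1000 + 10000 = -990000 + j128000 → |·| ≈ 9.9824e+05, ∠ ≈ 172.63°
|H| = 10000 / 9.9824e+05 ≈ 0.010018
Gain = 20 log₁₀(0.010018) ≈ -39.98 dB
∠H = 0.00° − 172.63° = -172.63°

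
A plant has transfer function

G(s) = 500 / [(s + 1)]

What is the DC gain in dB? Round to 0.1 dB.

G(0) = 500 · 1 / 1 = 500
20 log₁₀(500) ≈ 53.98 dB

54.0 dB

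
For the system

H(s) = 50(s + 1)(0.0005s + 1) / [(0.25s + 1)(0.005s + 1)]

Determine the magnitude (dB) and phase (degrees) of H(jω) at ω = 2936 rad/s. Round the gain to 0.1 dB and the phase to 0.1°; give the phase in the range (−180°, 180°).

At ω = 2936 rad/s:
zero (1 + j2936·1) = 1 + j2936 → |·| ≈ 2936, ∠ ≈ 89.98°
zero (1 + j2936·0.0005) = 1 + j1.468 → |·| ≈ 1.7762, ∠ ≈ 55.74°
pole (1 + j2936·0.25) = 1 + j734 → |·| ≈ 734, ∠ ≈ 89.92°
pole (1 + j2936·0.005) = 1 + j14.68 → |·| ≈ 14.714, ∠ ≈ 86.10°
|H| = 50 · 2936 · 1.7762 / (734 · 14.714) ≈ 24.143
Gain = 20 log₁₀(24.143) ≈ 27.66 dB
∠H = (89.98° + 55.74°) − (89.92° + 86.10°) = -30.30°

27.7 dB, -30.3°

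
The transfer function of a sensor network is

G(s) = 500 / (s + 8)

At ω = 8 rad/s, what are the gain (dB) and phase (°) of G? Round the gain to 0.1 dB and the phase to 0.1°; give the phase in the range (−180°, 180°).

At s = jω = j8:
pole (s+8): 8 + j8 → |·| = √(8²+8²) = √128 ≈ 11.314, ∠ = arctan(8/8) ≈ 45.00°
|G| = 500 / 11.314 ≈ 44.193
Gain = 20 log₁₀(44.193) ≈ 32.91 dB
∠G = 0.00° − 45.00° = -45.00°

32.9 dB, -45.0°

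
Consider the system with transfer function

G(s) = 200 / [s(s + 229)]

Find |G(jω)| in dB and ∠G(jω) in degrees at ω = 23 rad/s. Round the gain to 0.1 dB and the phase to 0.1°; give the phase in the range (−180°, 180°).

At s = jω = j23:
pole (s+229): 229 + j23 → |·| = √(229²+23²) = √52970 ≈ 230.15, ∠ = arctan(23/229) ≈ 5.74°
pole at origin: |s| = 23, ∠ = 90.00° (in denominator)
|G| = 200 / 5293.4 ≈ 0.037783
Gain = 20 log₁₀(0.037783) ≈ -28.45 dB
∠G = 0.00° − 95.74° = -95.74°

-28.5 dB, -95.7°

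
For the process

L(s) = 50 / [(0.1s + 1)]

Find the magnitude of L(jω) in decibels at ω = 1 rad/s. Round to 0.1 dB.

33.9 dB

At ω = 1 rad/s:
pole (1 + j1·0.1) = 1 + j0.1 → |·| ≈ 1.005, ∠ ≈ 5.71°
|L| = 50 · 1 / (1.005) ≈ 49.751
Gain = 20 log₁₀(49.751) ≈ 33.94 dB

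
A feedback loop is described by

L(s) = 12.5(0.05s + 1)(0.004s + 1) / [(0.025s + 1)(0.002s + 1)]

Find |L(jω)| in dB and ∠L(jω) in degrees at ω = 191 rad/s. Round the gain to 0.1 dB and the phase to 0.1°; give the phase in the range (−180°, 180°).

At ω = 191 rad/s:
zero (1 + j191·0.05) = 1 + j9.55 → |·| ≈ 9.6022, ∠ ≈ 84.02°
zero (1 + j191·0.004) = 1 + j0.764 → |·| ≈ 1.2584, ∠ ≈ 37.38°
pole (1 + j191·0.025) = 1 + j4.775 → |·| ≈ 4.8786, ∠ ≈ 78.17°
pole (1 + j191·0.002) = 1 + j0.382 → |·| ≈ 1.0705, ∠ ≈ 20.91°
|L| = 12.5 · 9.6022 · 1.2584 / (4.8786 · 1.0705) ≈ 28.921
Gain = 20 log₁₀(28.921) ≈ 29.22 dB
∠L = (84.02° + 37.38°) − (78.17° + 20.91°) = 22.32°

29.2 dB, 22.3°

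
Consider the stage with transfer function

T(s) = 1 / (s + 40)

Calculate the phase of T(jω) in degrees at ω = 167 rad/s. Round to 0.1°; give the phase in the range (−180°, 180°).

-76.5°

At s = jω = j167:
pole (s+40): 40 + j167 → |·| = √(40²+167²) = √29489 ≈ 171.72, ∠ = arctan(167/40) ≈ 76.53°
∠T = 0.00° − 76.53° = -76.53°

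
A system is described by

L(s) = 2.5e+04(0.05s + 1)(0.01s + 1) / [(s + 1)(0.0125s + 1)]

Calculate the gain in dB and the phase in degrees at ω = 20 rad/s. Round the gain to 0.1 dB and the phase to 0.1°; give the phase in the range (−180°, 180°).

64.8 dB, -44.9°

At ω = 20 rad/s:
zero (1 + j20·0.05) = 1 + j1 → |·| ≈ 1.4142, ∠ ≈ 45.00°
zero (1 + j20·0.01) = 1 + j0.2 → |·| ≈ 1.0198, ∠ ≈ 11.31°
pole (1 + j20·1) = 1 + j20 → |·| ≈ 20.025, ∠ ≈ 87.14°
pole (1 + j20·0.0125) = 1 + j0.25 → |·| ≈ 1.0308, ∠ ≈ 14.04°
|L| = 2.5e+04 · 1.4142 · 1.0198 / (20.025 · 1.0308) ≈ 1746.7
Gain = 20 log₁₀(1746.7) ≈ 64.84 dB
∠L = (45.00° + 11.31°) − (87.14° + 14.04°) = -44.87°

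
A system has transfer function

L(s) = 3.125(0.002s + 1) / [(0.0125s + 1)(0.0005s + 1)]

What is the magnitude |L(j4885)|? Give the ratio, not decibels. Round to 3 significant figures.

At ω = 4885 rad/s:
zero (1 + j4885·0.002) = 1 + j9.77 → |·| ≈ 9.821, ∠ ≈ 84.16°
pole (1 + j4885·0.0125) = 1 + j61.0625 → |·| ≈ 61.071, ∠ ≈ 89.06°
pole (1 + j4885·0.0005) = 1 + j2.4425 → |·| ≈ 2.6393, ∠ ≈ 67.73°
|L| = 3.125 · 9.821 / (61.071 · 2.6393) ≈ 0.19041

0.190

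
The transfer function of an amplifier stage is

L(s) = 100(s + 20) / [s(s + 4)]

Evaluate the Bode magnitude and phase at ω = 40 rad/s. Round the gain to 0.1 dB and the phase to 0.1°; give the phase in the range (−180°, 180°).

At s = jω = j40:
zero (s+20): 20 + j40 → |·| = √(20²+40²) = √2000 ≈ 44.721, ∠ = arctan(40/20) ≈ 63.43°
pole (s+4): 4 + j40 → |·| = √(4²+40²) = √1616 ≈ 40.2, ∠ = arctan(40/4) ≈ 84.29°
pole at origin: |s| = 40, ∠ = 90.00° (in denominator)
|L| = 100 · 44.721 / 1608 ≈ 2.7812
Gain = 20 log₁₀(2.7812) ≈ 8.88 dB
∠L = 63.43° − 174.29° = -110.86°

8.9 dB, -110.9°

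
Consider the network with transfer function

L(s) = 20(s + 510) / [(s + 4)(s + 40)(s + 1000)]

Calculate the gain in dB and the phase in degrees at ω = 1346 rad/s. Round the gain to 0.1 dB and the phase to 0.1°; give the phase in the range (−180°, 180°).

At s = jω = j1346:
zero (s+510): 510 + j1346 → |·| = √(510²+1346²) = √2071816 ≈ 1439.4, ∠ = arctan(1346/510) ≈ 69.25°
pole (s+4): 4 + j1346 → |·| = √(4²+1346²) = √1811732 ≈ 1346, ∠ = arctan(1346/4) ≈ 89.83°
pole (s+40): 40 + j1346 → |·| = √(40²+1346²) = √1813316 ≈ 1346.6, ∠ = arctan(1346/40) ≈ 88.30°
pole (s+1000): 1000 + j1346 → |·| = √(1000²+1346²) = √2811716 ≈ 1676.8, ∠ = arctan(1346/1000) ≈ 53.39°
|L| = 20 · 1439.4 / 3.0392e+09 ≈ 9.4722e-06
Gain = 20 log₁₀(9.4722e-06) ≈ -100.47 dB
∠L = 69.25° − 231.52° = -162.27°

-100.5 dB, -162.3°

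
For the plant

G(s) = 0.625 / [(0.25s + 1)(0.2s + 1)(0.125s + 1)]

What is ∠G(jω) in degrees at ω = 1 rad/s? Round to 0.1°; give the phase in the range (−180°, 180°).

At ω = 1 rad/s:
pole (1 + j1·0.25) = 1 + j0.25 → |·| ≈ 1.0308, ∠ ≈ 14.04°
pole (1 + j1·0.2) = 1 + j0.2 → |·| ≈ 1.0198, ∠ ≈ 11.31°
pole (1 + j1·0.125) = 1 + j0.125 → |·| ≈ 1.0078, ∠ ≈ 7.13°
∠G = (0°) − (14.04° + 11.31° + 7.13°) = -32.48°

-32.5°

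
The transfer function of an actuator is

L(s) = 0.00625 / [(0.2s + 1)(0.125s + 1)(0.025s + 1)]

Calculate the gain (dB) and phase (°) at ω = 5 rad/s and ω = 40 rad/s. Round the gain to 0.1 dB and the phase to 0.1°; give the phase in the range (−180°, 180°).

At ω = 5 rad/s:
pole (1 + j5·0.2) = 1 + j1 → |·| ≈ 1.4142, ∠ ≈ 45.00°
pole (1 + j5·0.125) = 1 + j0.625 → |·| ≈ 1.1792, ∠ ≈ 32.01°
pole (1 + j5·0.025) = 1 + j0.125 → |·| ≈ 1.0078, ∠ ≈ 7.13°
|L| = 0.00625 · 1 / (1.4142 · 1.1792 · 1.0078) ≈ 0.0037188
Gain = 20 log₁₀(0.0037188) ≈ -48.59 dB
∠L = (0°) − (45.00° + 32.01° + 7.13°) = -84.14°

At ω = 40 rad/s:
pole (1 + j40·0.2) = 1 + j8 → |·| ≈ 8.0623, ∠ ≈ 82.87°
pole (1 + j40·0.125) = 1 + j5 → |·| ≈ 5.099, ∠ ≈ 78.69°
pole (1 + j40·0.025) = 1 + j1 → |·| ≈ 1.4142, ∠ ≈ 45.00°
|L| = 0.00625 · 1 / (8.0623 · 5.099 · 1.4142) ≈ 0.0001075
Gain = 20 log₁₀(0.0001075) ≈ -79.37 dB
∠L = (0°) − (82.87° + 78.69° + 45.00°) = -206.56° ≡ 153.44° (principal value)

ω = 5: -48.6 dB, -84.1°; ω = 40: -79.4 dB, 153.4°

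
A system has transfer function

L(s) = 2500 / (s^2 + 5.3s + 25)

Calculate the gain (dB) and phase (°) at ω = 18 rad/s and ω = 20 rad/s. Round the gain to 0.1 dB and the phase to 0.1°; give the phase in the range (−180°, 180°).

ω = 18: 18.0 dB, -162.3°; ω = 20: 16.1 dB, -164.2°

At s = jω = j18:
quadratic: (j18)² + 5.3·j18 + 25 = -299 + j95.4 → |·| ≈ 313.85, ∠ ≈ 162.30°
|L| = 2500 / 313.85 ≈ 7.9656
Gain = 20 log₁₀(7.9656) ≈ 18.02 dB
∠L = 0.00° − 162.30° = -162.30°

At s = jω = j20:
quadratic: (j20)² + 5.3·j20 + 25 = -375 + j106 → |·| ≈ 389.69, ∠ ≈ 164.22°
|L| = 2500 / 389.69 ≈ 6.4154
Gain = 20 log₁₀(6.4154) ≈ 16.14 dB
∠L = 0.00° − 164.22° = -164.22°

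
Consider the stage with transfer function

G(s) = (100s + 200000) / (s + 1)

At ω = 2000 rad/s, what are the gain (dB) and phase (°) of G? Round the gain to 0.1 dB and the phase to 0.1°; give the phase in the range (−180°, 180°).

43.0 dB, -45.0°

Substitute s = j2000:
Numerator: 100(j2000) + 200000 = 200000 + j200000
Denominator: (j2000) + 1 = 1 + j2000
|N| = √(200000² + 200000²) ≈ 2.8284e+05, ∠N ≈ 45.00°
|D| = √(1² + 2000²) ≈ 2000, ∠D ≈ 89.97°
|G| = 2.8284e+05 / 2000 ≈ 141.42
Gain = 20 log₁₀(141.42) ≈ 43.01 dB
∠G = 45.00° − 89.97° = -44.97°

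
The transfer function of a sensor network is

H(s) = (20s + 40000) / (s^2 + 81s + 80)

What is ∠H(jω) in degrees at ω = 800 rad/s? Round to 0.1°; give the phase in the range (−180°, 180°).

Substitute s = j800:
Numerator: 20(j800) + 40000 = 40000 + j16000
Denominator: (j800)^2 + 81(j800) + 80 = -639920 + j64800
|N| = √(40000² + 16000²) ≈ 43081, ∠N ≈ 21.80°
|D| = √(639920² + 64800²) ≈ 6.4319e+05, ∠D ≈ 174.22°
∠H = 21.80° − 174.22° = -152.42°

-152.4°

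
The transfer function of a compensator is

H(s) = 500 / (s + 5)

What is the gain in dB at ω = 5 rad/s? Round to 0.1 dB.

At s = jω = j5:
pole (s+5): 5 + j5 → |·| = √(5²+5²) = √50 ≈ 7.0711, ∠ = arctan(5/5) ≈ 45.00°
|H| = 500 / 7.0711 ≈ 70.71
Gain = 20 log₁₀(70.71) ≈ 36.99 dB

37.0 dB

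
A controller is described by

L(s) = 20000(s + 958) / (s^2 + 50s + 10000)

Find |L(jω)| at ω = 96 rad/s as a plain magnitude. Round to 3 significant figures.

At s = jω = j96:
zero (s+958): 958 + j96 → |·| = √(958²+96²) = √926980 ≈ 962.8, ∠ = arctan(96/958) ≈ 5.72°
quadratic: (j96)² + 50·j96 + 10000 = 784 + j4800 → |·| ≈ 4863.6, ∠ ≈ 80.72°
|L| = 20000 · 962.8 / 4863.6 ≈ 3959.2

3.96e+03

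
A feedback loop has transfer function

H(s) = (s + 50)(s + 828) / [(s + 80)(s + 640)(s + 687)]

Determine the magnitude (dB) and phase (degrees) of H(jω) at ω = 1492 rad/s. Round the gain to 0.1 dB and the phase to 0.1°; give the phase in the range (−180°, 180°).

-63.9 dB, -69.9°

At s = jω = j1492:
zero (s+50): 50 + j1492 → |·| = √(50²+1492²) = √2228564 ≈ 1492.8, ∠ = arctan(1492/50) ≈ 88.08°
zero (s+828): 828 + j1492 → |·| = √(828²+1492²) = √2911648 ≈ 1706.4, ∠ = arctan(1492/828) ≈ 60.97°
pole (s+80): 80 + j1492 → |·| = √(80²+1492²) = √2232464 ≈ 1494.1, ∠ = arctan(1492/80) ≈ 86.93°
pole (s+640): 640 + j1492 → |·| = √(640²+1492²) = √2635664 ≈ 1623.5, ∠ = arctan(1492/640) ≈ 66.78°
pole (s+687): 687 + j1492 → |·| = √(687²+1492²) = √2698033 ≈ 1642.6, ∠ = arctan(1492/687) ≈ 65.28°
|H| = 1 · 2.5473e+06 / 3.9844e+09 ≈ 0.00063932
Gain = 20 log₁₀(0.00063932) ≈ -63.89 dB
∠H = 149.05° − 218.99° = -69.94°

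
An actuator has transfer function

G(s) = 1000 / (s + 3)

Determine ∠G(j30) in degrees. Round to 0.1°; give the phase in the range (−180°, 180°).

Substitute s = j30:
Numerator: 1000 = 1000 + j0
Denominator: (j30) + 3 = 3 + j30
|N| = √(1000² + 0²) ≈ 1000, ∠N ≈ 0.00°
|D| = √(3² + 30²) ≈ 30.15, ∠D ≈ 84.29°
∠G = 0.00° − 84.29° = -84.29°

-84.3°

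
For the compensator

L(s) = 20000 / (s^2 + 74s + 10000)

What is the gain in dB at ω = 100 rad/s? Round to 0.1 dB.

At s = jω = j100:
quadratic: (j100)² + 74·j100 + 10000 = 0 + j7400 → |·| ≈ 7400, ∠ ≈ 90.00°
|L| = 20000 / 7400 ≈ 2.7027
Gain = 20 log₁₀(2.7027) ≈ 8.64 dB

8.6 dB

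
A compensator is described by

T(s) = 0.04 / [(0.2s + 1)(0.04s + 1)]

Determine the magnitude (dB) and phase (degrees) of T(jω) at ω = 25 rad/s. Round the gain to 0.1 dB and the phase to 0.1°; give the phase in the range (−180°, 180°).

-45.1 dB, -123.7°

At ω = 25 rad/s:
pole (1 + j25·0.2) = 1 + j5 → |·| ≈ 5.099, ∠ ≈ 78.69°
pole (1 + j25·0.04) = 1 + j1 → |·| ≈ 1.4142, ∠ ≈ 45.00°
|T| = 0.04 · 1 / (5.099 · 1.4142) ≈ 0.0055471
Gain = 20 log₁₀(0.0055471) ≈ -45.12 dB
∠T = (0°) − (78.69° + 45.00°) = -123.69°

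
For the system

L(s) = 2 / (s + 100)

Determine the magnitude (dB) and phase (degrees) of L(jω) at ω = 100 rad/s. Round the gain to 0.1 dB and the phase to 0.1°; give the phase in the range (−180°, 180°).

Substitute s = j100:
Numerator: 2 = 2 + j0
Denominator: (j100) + 100 = 100 + j100
|N| = √(2² + 0²) ≈ 2, ∠N ≈ 0.00°
|D| = √(100² + 100²) ≈ 141.42, ∠D ≈ 45.00°
|L| = 2 / 141.42 ≈ 0.014142
Gain = 20 log₁₀(0.014142) ≈ -36.99 dB
∠L = 0.00° − 45.00° = -45.00°

-37.0 dB, -45.0°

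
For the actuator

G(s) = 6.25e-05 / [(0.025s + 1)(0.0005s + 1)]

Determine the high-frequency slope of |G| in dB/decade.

Each pole contributes −20 dB/decade at high frequency; each zero contributes +20 dB/decade.
Net: 0 zero(s) − 2 pole(s) → -40 dB/decade.

-40 dB/decade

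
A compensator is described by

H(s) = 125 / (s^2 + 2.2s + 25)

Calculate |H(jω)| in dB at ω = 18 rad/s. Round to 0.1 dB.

At s = jω = j18:
quadratic: (j18)² + 2.2·j18 + 25 = -299 + j39.6 → |·| ≈ 301.61, ∠ ≈ 172.46°
|H| = 125 / 301.61 ≈ 0.41444
Gain = 20 log₁₀(0.41444) ≈ -7.65 dB

-7.7 dB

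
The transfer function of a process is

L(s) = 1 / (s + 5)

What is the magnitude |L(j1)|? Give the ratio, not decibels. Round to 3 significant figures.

0.196

Substitute s = j1:
Numerator: 1 = 1 + j0
Denominator: (j1) + 5 = 5 + j1
|N| = √(1² + 0²) ≈ 1, ∠N ≈ 0.00°
|D| = √(5² + 1²) ≈ 5.099, ∠D ≈ 11.31°
|L| = 1 / 5.099 ≈ 0.19612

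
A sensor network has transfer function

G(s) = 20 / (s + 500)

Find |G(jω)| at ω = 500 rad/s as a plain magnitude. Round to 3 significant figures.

0.0283

At s = jω = j500:
pole (s+500): 500 + j500 → |·| = √(500²+500²) = √500000 ≈ 707.11, ∠ = arctan(500/500) ≈ 45.00°
|G| = 20 / 707.11 ≈ 0.028284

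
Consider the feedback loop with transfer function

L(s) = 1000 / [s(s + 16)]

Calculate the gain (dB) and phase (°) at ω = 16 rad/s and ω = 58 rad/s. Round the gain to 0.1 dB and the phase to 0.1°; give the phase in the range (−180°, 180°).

ω = 16: 8.8 dB, -135.0°; ω = 58: -10.9 dB, -164.6°

At s = jω = j16:
pole (s+16): 16 + j16 → |·| = √(16²+16²) = √512 ≈ 22.627, ∠ = arctan(16/16) ≈ 45.00°
pole at origin: |s| = 16, ∠ = 90.00° (in denominator)
|L| = 1000 / 362.03 ≈ 2.7622
Gain = 20 log₁₀(2.7622) ≈ 8.83 dB
∠L = 0.00° − 135.00° = -135.00°

At s = jω = j58:
pole (s+16): 16 + j58 → |·| = √(16²+58²) = √3620 ≈ 60.166, ∠ = arctan(58/16) ≈ 74.58°
pole at origin: |s| = 58, ∠ = 90.00° (in denominator)
|L| = 1000 / 3489.6 ≈ 0.28657
Gain = 20 log₁₀(0.28657) ≈ -10.86 dB
∠L = 0.00° − 164.58° = -164.58°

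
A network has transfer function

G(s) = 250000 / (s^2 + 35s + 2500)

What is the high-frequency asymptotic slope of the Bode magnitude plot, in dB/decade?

Each pole contributes −20 dB/decade at high frequency; each zero contributes +20 dB/decade.
Net: 0 zero(s) − 2 pole(s) → -40 dB/decade.

-40 dB/decade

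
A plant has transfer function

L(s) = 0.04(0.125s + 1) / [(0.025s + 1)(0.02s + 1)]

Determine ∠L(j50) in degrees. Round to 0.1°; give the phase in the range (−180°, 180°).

At ω = 50 rad/s:
zero (1 + j50·0.125) = 1 + j6.25 → |·| ≈ 6.3295, ∠ ≈ 80.91°
pole (1 + j50·0.025) = 1 + j1.25 → |·| ≈ 1.6008, ∠ ≈ 51.34°
pole (1 + j50·0.02) = 1 + j1 → |·| ≈ 1.4142, ∠ ≈ 45.00°
∠L = (80.91°) − (51.34° + 45.00°) = -15.43°

-15.4°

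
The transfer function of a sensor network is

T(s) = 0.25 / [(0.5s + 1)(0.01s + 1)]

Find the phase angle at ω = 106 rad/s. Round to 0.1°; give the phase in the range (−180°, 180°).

-135.6°

At ω = 106 rad/s:
pole (1 + j106·0.5) = 1 + j53 → |·| ≈ 53.009, ∠ ≈ 88.92°
pole (1 + j106·0.01) = 1 + j1.06 → |·| ≈ 1.4573, ∠ ≈ 46.67°
∠T = (0°) − (88.92° + 46.67°) = -135.59°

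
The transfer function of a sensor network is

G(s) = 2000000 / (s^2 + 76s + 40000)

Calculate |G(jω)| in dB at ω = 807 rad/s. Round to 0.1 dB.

10.3 dB

At s = jω = j807:
quadratic: (j807)² + 76·j807 + 40000 = -611249 + j61332 → |·| ≈ 6.1432e+05, ∠ ≈ 174.27°
|G| = 2000000 / 6.1432e+05 ≈ 3.2556
Gain = 20 log₁₀(3.2556) ≈ 10.25 dB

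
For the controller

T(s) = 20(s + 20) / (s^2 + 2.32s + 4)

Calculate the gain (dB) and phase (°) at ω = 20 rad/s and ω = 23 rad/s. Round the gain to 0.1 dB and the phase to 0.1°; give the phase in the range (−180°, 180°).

ω = 20: 3.0 dB, -128.3°; ω = 23: 1.3 dB, -125.2°

At s = jω = j20:
zero (s+20): 20 + j20 → |·| = √(20²+20²) = √800 ≈ 28.284, ∠ = arctan(20/20) ≈ 45.00°
quadratic: (j20)² + 2.32·j20 + 4 = -396 + j46.4 → |·| ≈ 398.71, ∠ ≈ 173.32°
|T| = 20 · 28.284 / 398.71 ≈ 1.4188
Gain = 20 log₁₀(1.4188) ≈ 3.04 dB
∠T = 45.00° − 173.32° = -128.32°

At s = jω = j23:
zero (s+20): 20 + j23 → |·| = √(20²+23²) = √929 ≈ 30.48, ∠ = arctan(23/20) ≈ 48.99°
quadratic: (j23)² + 2.32·j23 + 4 = -525 + j53.36 → |·| ≈ 527.7, ∠ ≈ 174.20°
|T| = 20 · 30.48 / 527.7 ≈ 1.1552
Gain = 20 log₁₀(1.1552) ≈ 1.25 dB
∠T = 48.99° − 174.20° = -125.21°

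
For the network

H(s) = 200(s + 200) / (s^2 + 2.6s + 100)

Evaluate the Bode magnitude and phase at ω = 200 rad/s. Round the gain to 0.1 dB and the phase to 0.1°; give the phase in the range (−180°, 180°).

At s = jω = j200:
zero (s+200): 200 + j200 → |·| = √(200²+200²) = √80000 ≈ 282.84, ∠ = arctan(200/200) ≈ 45.00°
quadratic: (j200)² + 2.6·j200 + 100 = -39900 + j520 → |·| ≈ 39903, ∠ ≈ 179.25°
|H| = 200 · 282.84 / 39903 ≈ 1.4176
Gain = 20 log₁₀(1.4176) ≈ 3.03 dB
∠H = 45.00° − 179.25° = -134.25°

3.0 dB, -134.3°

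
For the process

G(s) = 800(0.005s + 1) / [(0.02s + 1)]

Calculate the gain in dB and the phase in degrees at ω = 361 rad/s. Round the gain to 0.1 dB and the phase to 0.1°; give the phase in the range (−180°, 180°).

At ω = 361 rad/s:
zero (1 + j361·0.005) = 1 + j1.805 → |·| ≈ 2.0635, ∠ ≈ 61.01°
pole (1 + j361·0.02) = 1 + j7.22 → |·| ≈ 7.2889, ∠ ≈ 82.11°
|G| = 800 · 2.0635 / (7.2889) ≈ 226.48
Gain = 20 log₁₀(226.48) ≈ 47.10 dB
∠G = (61.01°) − (82.11°) = -21.10°

47.1 dB, -21.1°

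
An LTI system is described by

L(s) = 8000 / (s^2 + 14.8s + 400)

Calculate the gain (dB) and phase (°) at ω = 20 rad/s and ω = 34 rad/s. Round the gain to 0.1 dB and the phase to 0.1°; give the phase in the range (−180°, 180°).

ω = 20: 28.6 dB, -90.0°; ω = 34: 18.9 dB, -146.4°

At s = jω = j20:
quadratic: (j20)² + 14.8·j20 + 400 = 0 + j296 → |·| ≈ 296, ∠ ≈ 90.00°
|L| = 8000 / 296 ≈ 27.027
Gain = 20 log₁₀(27.027) ≈ 28.64 dB
∠L = 0.00° − 90.00° = -90.00°

At s = jω = j34:
quadratic: (j34)² + 14.8·j34 + 400 = -756 + j503.2 → |·| ≈ 908.16, ∠ ≈ 146.35°
|L| = 8000 / 908.16 ≈ 8.809
Gain = 20 log₁₀(8.809) ≈ 18.90 dB
∠L = 0.00° − 146.35° = -146.35°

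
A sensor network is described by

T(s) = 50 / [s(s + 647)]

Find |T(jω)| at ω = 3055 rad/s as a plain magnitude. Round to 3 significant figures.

At s = jω = j3055:
pole (s+647): 647 + j3055 → |·| = √(647²+3055²) = √9751634 ≈ 3122.8, ∠ = arctan(3055/647) ≈ 78.04°
pole at origin: |s| = 3055, ∠ = 90.00° (in denominator)
|T| = 50 / 9.5402e+06 ≈ 5.241e-06

5.24e-06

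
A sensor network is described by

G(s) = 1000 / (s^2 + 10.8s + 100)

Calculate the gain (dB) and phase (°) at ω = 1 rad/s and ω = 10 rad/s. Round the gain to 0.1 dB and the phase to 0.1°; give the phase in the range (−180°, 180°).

At s = jω = j1:
quadratic: (j1)² + 10.8·j1 + 100 = 99 + j10.8 → |·| ≈ 99.587, ∠ ≈ 6.23°
|G| = 1000 / 99.587 ≈ 10.041
Gain = 20 log₁₀(10.041) ≈ 20.04 dB
∠G = 0.00° − 6.23° = -6.23°

At s = jω = j10:
quadratic: (j10)² + 10.8·j10 + 100 = 0 + j108 → |·| ≈ 108, ∠ ≈ 90.00°
|G| = 1000 / 108 ≈ 9.2593
Gain = 20 log₁₀(9.2593) ≈ 19.33 dB
∠G = 0.00° − 90.00° = -90.00°

ω = 1: 20.0 dB, -6.2°; ω = 10: 19.3 dB, -90.0°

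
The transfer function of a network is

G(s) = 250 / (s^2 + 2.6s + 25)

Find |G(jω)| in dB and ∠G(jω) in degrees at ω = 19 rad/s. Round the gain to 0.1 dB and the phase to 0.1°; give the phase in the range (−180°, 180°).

At s = jω = j19:
quadratic: (j19)² + 2.6·j19 + 25 = -336 + j49.4 → |·| ≈ 339.61, ∠ ≈ 171.64°
|G| = 250 / 339.61 ≈ 0.73614
Gain = 20 log₁₀(0.73614) ≈ -2.66 dB
∠G = 0.00° − 171.64° = -171.64°

-2.7 dB, -171.6°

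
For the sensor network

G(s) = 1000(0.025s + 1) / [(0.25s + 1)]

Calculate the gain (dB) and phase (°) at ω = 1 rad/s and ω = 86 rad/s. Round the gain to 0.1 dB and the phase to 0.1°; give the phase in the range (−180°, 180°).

At ω = 1 rad/s:
zero (1 + j1·0.025) = 1 + j0.025 → |·| ≈ 1.0003, ∠ ≈ 1.43°
pole (1 + j1·0.25) = 1 + j0.25 → |·| ≈ 1.0308, ∠ ≈ 14.04°
|G| = 1000 · 1.0003 / (1.0308) ≈ 970.41
Gain = 20 log₁₀(970.41) ≈ 59.74 dB
∠G = (1.43°) − (14.04°) = -12.61°

At ω = 86 rad/s:
zero (1 + j86·0.025) = 1 + j2.15 → |·| ≈ 2.3712, ∠ ≈ 65.06°
pole (1 + j86·0.25) = 1 + j21.5 → |·| ≈ 21.523, ∠ ≈ 87.34°
|G| = 1000 · 2.3712 / (21.523) ≈ 110.17
Gain = 20 log₁₀(110.17) ≈ 40.84 dB
∠G = (65.06°) − (87.34°) = -22.28°

ω = 1: 59.7 dB, -12.6°; ω = 86: 40.8 dB, -22.3°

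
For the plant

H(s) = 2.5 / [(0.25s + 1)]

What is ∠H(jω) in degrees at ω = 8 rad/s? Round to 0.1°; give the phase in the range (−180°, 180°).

At ω = 8 rad/s:
pole (1 + j8·0.25) = 1 + j2 → |·| ≈ 2.2361, ∠ ≈ 63.43°
∠H = (0°) − (63.43°) = -63.43°

-63.4°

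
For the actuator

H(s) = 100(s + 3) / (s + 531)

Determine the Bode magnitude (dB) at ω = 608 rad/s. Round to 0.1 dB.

37.5 dB

At s = jω = j608:
zero (s+3): 3 + j608 → |·| = √(3²+608²) = √369673 ≈ 608.01, ∠ = arctan(608/3) ≈ 89.72°
pole (s+531): 531 + j608 → |·| = √(531²+608²) = √651625 ≈ 807.23, ∠ = arctan(608/531) ≈ 48.87°
|H| = 100 · 608.01 / 807.23 ≈ 75.321
Gain = 20 log₁₀(75.321) ≈ 37.54 dB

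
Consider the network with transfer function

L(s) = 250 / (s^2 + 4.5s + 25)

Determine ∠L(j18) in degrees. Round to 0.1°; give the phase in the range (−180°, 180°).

At s = jω = j18:
quadratic: (j18)² + 4.5·j18 + 25 = -299 + j81 → |·| ≈ 309.78, ∠ ≈ 164.84°
∠L = 0.00° − 164.84° = -164.84°

-164.8°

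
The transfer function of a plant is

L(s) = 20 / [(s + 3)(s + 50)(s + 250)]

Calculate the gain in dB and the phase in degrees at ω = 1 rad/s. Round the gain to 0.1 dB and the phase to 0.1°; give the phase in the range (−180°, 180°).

-65.9 dB, -19.8°

At s = jω = j1:
pole (s+3): 3 + j1 → |·| = √(3²+1²) = √10 ≈ 3.1623, ∠ = arctan(1/3) ≈ 18.43°
pole (s+50): 50 + j1 → |·| = √(50²+1²) = √2501 ≈ 50.01, ∠ = arctan(1/50) ≈ 1.15°
pole (s+250): 250 + j1 → |·| = √(250²+1²) = √62501 ≈ 250, ∠ = arctan(1/250) ≈ 0.23°
|L| = 20 / 39537 ≈ 0.00050586
Gain = 20 log₁₀(0.00050586) ≈ -65.92 dB
∠L = 0.00° − 19.81° = -19.81°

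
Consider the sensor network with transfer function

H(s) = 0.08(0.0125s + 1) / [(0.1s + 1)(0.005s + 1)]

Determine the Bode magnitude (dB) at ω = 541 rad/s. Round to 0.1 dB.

At ω = 541 rad/s:
zero (1 + j541·0.0125) = 1 + j6.7625 → |·| ≈ 6.836, ∠ ≈ 81.59°
pole (1 + j541·0.1) = 1 + j54.1 → |·| ≈ 54.109, ∠ ≈ 88.94°
pole (1 + j541·0.005) = 1 + j2.705 → |·| ≈ 2.8839, ∠ ≈ 69.71°
|H| = 0.08 · 6.836 / (54.109 · 2.8839) ≈ 0.0035046
Gain = 20 log₁₀(0.0035046) ≈ -49.11 dB

-49.1 dB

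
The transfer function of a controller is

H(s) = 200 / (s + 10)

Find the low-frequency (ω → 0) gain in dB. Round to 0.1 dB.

H(0) = 200 / 10 = 20
20 log₁₀(20) ≈ 26.02 dB

26.0 dB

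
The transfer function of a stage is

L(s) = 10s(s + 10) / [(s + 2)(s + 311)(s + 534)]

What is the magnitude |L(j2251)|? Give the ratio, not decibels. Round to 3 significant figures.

At s = jω = j2251:
zero (s+10): 10 + j2251 → |·| = √(10²+2251²) = √5067101 ≈ 2251, ∠ = arctan(2251/10) ≈ 89.75°
zero at origin: s = j2251 → |·| = 2251, ∠ = 90.00°
pole (s+2): 2 + j2251 → |·| = √(2²+2251²) = √5067005 ≈ 2251, ∠ = arctan(2251/2) ≈ 89.95°
pole (s+311): 311 + j2251 → |·| = √(311²+2251²) = √5163722 ≈ 2272.4, ∠ = arctan(2251/311) ≈ 82.13°
pole (s+534): 534 + j2251 → |·| = √(534²+2251²) = √5352157 ≈ 2313.5, ∠ = arctan(2251/534) ≈ 76.65°
|L| = 10 · 5.067e+06 / 1.1834e+10 ≈ 0.0042817

0.00428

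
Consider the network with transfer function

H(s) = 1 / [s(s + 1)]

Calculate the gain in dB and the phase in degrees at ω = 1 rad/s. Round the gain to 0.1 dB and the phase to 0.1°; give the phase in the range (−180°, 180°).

-3.0 dB, -135.0°

At s = jω = j1:
pole (s+1): 1 + j1 → |·| = √(1²+1²) = √2 ≈ 1.4142, ∠ = arctan(1/1) ≈ 45.00°
pole at origin: |s| = 1, ∠ = 90.00° (in denominator)
|H| = 1 / 1.4142 ≈ 0.70711
Gain = 20 log₁₀(0.70711) ≈ -3.01 dB
∠H = 0.00° − 135.00° = -135.00°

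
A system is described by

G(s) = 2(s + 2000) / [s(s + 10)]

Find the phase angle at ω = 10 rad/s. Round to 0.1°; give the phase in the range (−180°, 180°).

At s = jω = j10:
zero (s+2000): 2000 + j10 → |·| = √(2000²+10²) = √4000100 ≈ 2000, ∠ = arctan(10/2000) ≈ 0.29°
pole (s+10): 10 + j10 → |·| = √(10²+10²) = √200 ≈ 14.142, ∠ = arctan(10/10) ≈ 45.00°
pole at origin: |s| = 10, ∠ = 90.00° (in denominator)
∠G = 0.29° − 135.00° = -134.71°

-134.7°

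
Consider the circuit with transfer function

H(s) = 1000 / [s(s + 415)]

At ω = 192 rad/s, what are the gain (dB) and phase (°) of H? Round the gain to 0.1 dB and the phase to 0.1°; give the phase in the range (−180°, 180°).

At s = jω = j192:
pole (s+415): 415 + j192 → |·| = √(415²+192²) = √209089 ≈ 457.26, ∠ = arctan(192/415) ≈ 24.83°
pole at origin: |s| = 192, ∠ = 90.00° (in denominator)
|H| = 1000 / 87794 ≈ 0.01139
Gain = 20 log₁₀(0.01139) ≈ -38.87 dB
∠H = 0.00° − 114.83° = -114.83°

-38.9 dB, -114.8°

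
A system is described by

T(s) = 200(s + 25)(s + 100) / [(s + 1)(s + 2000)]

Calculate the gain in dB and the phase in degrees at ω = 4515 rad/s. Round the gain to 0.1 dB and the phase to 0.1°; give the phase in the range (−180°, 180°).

45.2 dB, 22.3°

At s = jω = j4515:
zero (s+25): 25 + j4515 → |·| = √(25²+4515²) = √20385850 ≈ 4515.1, ∠ = arctan(4515/25) ≈ 89.68°
zero (s+100): 100 + j4515 → |·| = √(100²+4515²) = √20395225 ≈ 4516.1, ∠ = arctan(4515/100) ≈ 88.73°
pole (s+1): 1 + j4515 → |·| = √(1²+4515²) = √20385226 ≈ 4515, ∠ = arctan(4515/1) ≈ 89.99°
pole (s+2000): 2000 + j4515 → |·| = √(2000²+4515²) = √24385225 ≈ 4938.1, ∠ = arctan(4515/2000) ≈ 66.11°
|T| = 200 · 2.0391e+07 / 2.2296e+07 ≈ 182.91
Gain = 20 log₁₀(182.91) ≈ 45.24 dB
∠T = 178.41° − 156.10° = 22.31°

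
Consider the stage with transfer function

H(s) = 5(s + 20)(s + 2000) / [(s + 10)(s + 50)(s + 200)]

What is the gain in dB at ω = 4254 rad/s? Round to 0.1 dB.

-57.7 dB

At s = jω = j4254:
zero (s+20): 20 + j4254 → |·| = √(20²+4254²) = √18096916 ≈ 4254, ∠ = arctan(4254/20) ≈ 89.73°
zero (s+2000): 2000 + j4254 → |·| = √(2000²+4254²) = √22096516 ≈ 4700.7, ∠ = arctan(4254/2000) ≈ 64.82°
pole (s+10): 10 + j4254 → |·| = √(10²+4254²) = √18096616 ≈ 4254, ∠ = arctan(4254/10) ≈ 89.87°
pole (s+50): 50 + j4254 → |·| = √(50²+4254²) = √18099016 ≈ 4254.3, ∠ = arctan(4254/50) ≈ 89.33°
pole (s+200): 200 + j4254 → |·| = √(200²+4254²) = √18136516 ≈ 4258.7, ∠ = arctan(4254/200) ≈ 87.31°
|H| = 5 · 1.9997e+07 / 7.7073e+10 ≈ 0.0012973
Gain = 20 log₁₀(0.0012973) ≈ -57.74 dB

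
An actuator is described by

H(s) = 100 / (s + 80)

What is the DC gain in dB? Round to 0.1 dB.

H(0) = 100 / (80) = 1.25
20 log₁₀(1.25) ≈ 1.94 dB

1.9 dB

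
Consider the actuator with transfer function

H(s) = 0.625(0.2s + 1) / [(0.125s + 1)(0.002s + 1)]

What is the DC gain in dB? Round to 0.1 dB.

-4.1 dB

H(0) = 0.625 · 1 / 1 = 0.625
20 log₁₀(0.625) ≈ -4.08 dB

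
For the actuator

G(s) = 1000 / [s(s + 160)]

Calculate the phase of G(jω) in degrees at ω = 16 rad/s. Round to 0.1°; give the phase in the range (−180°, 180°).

-95.7°

At s = jω = j16:
pole (s+160): 160 + j16 → |·| = √(160²+16²) = √25856 ≈ 160.8, ∠ = arctan(16/160) ≈ 5.71°
pole at origin: |s| = 16, ∠ = 90.00° (in denominator)
∠G = 0.00° − 95.71° = -95.71°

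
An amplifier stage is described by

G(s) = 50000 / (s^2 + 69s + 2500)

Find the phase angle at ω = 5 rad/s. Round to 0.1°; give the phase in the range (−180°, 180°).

-7.9°

At s = jω = j5:
quadratic: (j5)² + 69·j5 + 2500 = 2475 + j345 → |·| ≈ 2498.9, ∠ ≈ 7.94°
∠G = 0.00° − 7.94° = -7.94°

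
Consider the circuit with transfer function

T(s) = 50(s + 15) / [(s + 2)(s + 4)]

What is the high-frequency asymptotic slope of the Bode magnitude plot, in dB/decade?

Each pole contributes −20 dB/decade at high frequency; each zero contributes +20 dB/decade.
Net: 1 zero(s) − 2 pole(s) → -20 dB/decade.

-20 dB/decade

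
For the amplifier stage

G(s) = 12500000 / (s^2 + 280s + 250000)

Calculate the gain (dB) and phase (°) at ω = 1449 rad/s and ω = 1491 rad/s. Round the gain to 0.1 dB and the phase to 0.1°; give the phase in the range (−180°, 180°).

At s = jω = j1449:
quadratic: (j1449)² + 280·j1449 + 250000 = -1849601 + j405720 → |·| ≈ 1.8936e+06, ∠ ≈ 167.63°
|G| = 12500000 / 1.8936e+06 ≈ 6.6012
Gain = 20 log₁₀(6.6012) ≈ 16.39 dB
∠G = 0.00° − 167.63° = -167.63°

At s = jω = j1491:
quadratic: (j1491)² + 280·j1491 + 250000 = -1973081 + j417480 → |·| ≈ 2.0168e+06, ∠ ≈ 168.05°
|G| = 12500000 / 2.0168e+06 ≈ 6.1979
Gain = 20 log₁₀(6.1979) ≈ 15.84 dB
∠G = 0.00° − 168.05° = -168.05°

ω = 1449: 16.4 dB, -167.6°; ω = 1491: 15.8 dB, -168.1°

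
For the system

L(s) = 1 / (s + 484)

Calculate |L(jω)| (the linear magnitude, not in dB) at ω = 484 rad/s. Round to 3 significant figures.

0.00146

At s = jω = j484:
pole (s+484): 484 + j484 → |·| = √(484²+484²) = √468512 ≈ 684.48, ∠ = arctan(484/484) ≈ 45.00°
|L| = 1 / 684.48 ≈ 0.001461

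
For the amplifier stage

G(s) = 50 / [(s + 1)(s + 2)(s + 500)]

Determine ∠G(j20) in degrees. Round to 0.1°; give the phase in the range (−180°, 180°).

At s = jω = j20:
pole (s+1): 1 + j20 → |·| = √(1²+20²) = √401 ≈ 20.025, ∠ = arctan(20/1) ≈ 87.14°
pole (s+2): 2 + j20 → |·| = √(2²+20²) = √404 ≈ 20.1, ∠ = arctan(20/2) ≈ 84.29°
pole (s+500): 500 + j20 → |·| = √(500²+20²) = √250400 ≈ 500.4, ∠ = arctan(20/500) ≈ 2.29°
∠G = 0.00° − 173.72° = -173.72°

-173.7°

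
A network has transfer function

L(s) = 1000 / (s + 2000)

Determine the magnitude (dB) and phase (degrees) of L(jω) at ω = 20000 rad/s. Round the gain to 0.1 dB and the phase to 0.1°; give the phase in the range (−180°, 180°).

-26.1 dB, -84.3°

At s = jω = j20000:
pole (s+2000): 2000 + j20000 → |·| = √(2000²+20000²) = √404000000 ≈ 20100, ∠ = arctan(20000/2000) ≈ 84.29°
|L| = 1000 / 20100 ≈ 0.049751
Gain = 20 log₁₀(0.049751) ≈ -26.06 dB
∠L = 0.00° − 84.29° = -84.29°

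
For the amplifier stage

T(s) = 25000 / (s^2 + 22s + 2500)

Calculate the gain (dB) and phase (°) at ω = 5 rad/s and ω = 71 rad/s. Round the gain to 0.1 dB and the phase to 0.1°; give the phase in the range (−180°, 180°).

At s = jω = j5:
quadratic: (j5)² + 22·j5 + 2500 = 2475 + j110 → |·| ≈ 2477.4, ∠ ≈ 2.54°
|T| = 25000 / 2477.4 ≈ 10.091
Gain = 20 log₁₀(10.091) ≈ 20.08 dB
∠T = 0.00° − 2.54° = -2.54°

At s = jω = j71:
quadratic: (j71)² + 22·j71 + 2500 = -2541 + j1562 → |·| ≈ 2982.7, ∠ ≈ 148.42°
|T| = 25000 / 2982.7 ≈ 8.3817
Gain = 20 log₁₀(8.3817) ≈ 18.47 dB
∠T = 0.00° − 148.42° = -148.42°

ω = 5: 20.1 dB, -2.5°; ω = 71: 18.5 dB, -148.4°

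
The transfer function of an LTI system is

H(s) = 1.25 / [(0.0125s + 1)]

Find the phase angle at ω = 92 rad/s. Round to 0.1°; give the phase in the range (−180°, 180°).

-49.0°

At ω = 92 rad/s:
pole (1 + j92·0.0125) = 1 + j1.15 → |·| ≈ 1.524, ∠ ≈ 48.99°
∠H = (0°) − (48.99°) = -48.99°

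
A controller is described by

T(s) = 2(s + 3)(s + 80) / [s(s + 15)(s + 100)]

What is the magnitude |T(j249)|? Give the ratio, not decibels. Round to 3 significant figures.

At s = jω = j249:
zero (s+3): 3 + j249 → |·| = √(3²+249²) = √62010 ≈ 249.02, ∠ = arctan(249/3) ≈ 89.31°
zero (s+80): 80 + j249 → |·| = √(80²+249²) = √68401 ≈ 261.54, ∠ = arctan(249/80) ≈ 72.19°
pole (s+15): 15 + j249 → |·| = √(15²+249²) = √62226 ≈ 249.45, ∠ = arctan(249/15) ≈ 86.55°
pole (s+100): 100 + j249 → |·| = √(100²+249²) = √72001 ≈ 268.33, ∠ = arctan(249/100) ≈ 68.12°
pole at origin: |s| = 249, ∠ = 90.00° (in denominator)
|T| = 2 · 65129 / 1.6667e+07 ≈ 0.0078153

0.00782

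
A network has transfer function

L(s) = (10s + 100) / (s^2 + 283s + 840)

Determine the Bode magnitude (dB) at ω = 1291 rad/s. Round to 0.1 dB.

Substitute s = j1291:
Numerator: 10(j1291) + 100 = 100 + j12910
Denominator: (j1291)^2 + 283(j1291) + 840 = -1665841 + j365353
|N| = √(100² + 12910²) ≈ 12910, ∠N ≈ 89.56°
|D| = √(1665841² + 365353²) ≈ 1.7054e+06, ∠D ≈ 167.63°
|L| = 12910 / 1.7054e+06 ≈ 0.0075701
Gain = 20 log₁₀(0.0075701) ≈ -42.42 dB

-42.4 dB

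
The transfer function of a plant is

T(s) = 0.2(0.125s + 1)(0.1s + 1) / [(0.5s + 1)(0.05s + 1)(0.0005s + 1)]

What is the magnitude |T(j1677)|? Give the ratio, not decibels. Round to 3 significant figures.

At ω = 1677 rad/s:
zero (1 + j1677·0.125) = 1 + j209.625 → |·| ≈ 209.63, ∠ ≈ 89.73°
zero (1 + j1677·0.1) = 1 + j167.7 → |·| ≈ 167.7, ∠ ≈ 89.66°
pole (1 + j1677·0.5) = 1 + j838.5 → |·| ≈ 838.5, ∠ ≈ 89.93°
pole (1 + j1677·0.05) = 1 + j83.85 → |·| ≈ 83.856, ∠ ≈ 89.32°
pole (1 + j1677·0.0005) = 1 + j0.8385 → |·| ≈ 1.305, ∠ ≈ 39.98°
|T| = 0.2 · 209.63 · 167.7 / (838.5 · 83.856 · 1.305) ≈ 0.076625

0.0766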